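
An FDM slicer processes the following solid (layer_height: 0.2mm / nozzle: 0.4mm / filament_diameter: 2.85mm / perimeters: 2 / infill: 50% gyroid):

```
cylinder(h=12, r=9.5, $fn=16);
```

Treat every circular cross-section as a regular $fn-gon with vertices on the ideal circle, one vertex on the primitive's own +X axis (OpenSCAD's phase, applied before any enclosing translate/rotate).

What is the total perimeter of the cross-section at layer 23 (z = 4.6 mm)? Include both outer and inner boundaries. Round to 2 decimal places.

59.31 mm

At z = 4.6 mm: the cylinder: section is a regular 16-gon, circumradius r=9.5 (perimeter = 2·16·9.500·sin(180°/16) = 59.31 mm). Overall, the cross-section is a single solid region. Total boundary length (outer) = 59.31 mm.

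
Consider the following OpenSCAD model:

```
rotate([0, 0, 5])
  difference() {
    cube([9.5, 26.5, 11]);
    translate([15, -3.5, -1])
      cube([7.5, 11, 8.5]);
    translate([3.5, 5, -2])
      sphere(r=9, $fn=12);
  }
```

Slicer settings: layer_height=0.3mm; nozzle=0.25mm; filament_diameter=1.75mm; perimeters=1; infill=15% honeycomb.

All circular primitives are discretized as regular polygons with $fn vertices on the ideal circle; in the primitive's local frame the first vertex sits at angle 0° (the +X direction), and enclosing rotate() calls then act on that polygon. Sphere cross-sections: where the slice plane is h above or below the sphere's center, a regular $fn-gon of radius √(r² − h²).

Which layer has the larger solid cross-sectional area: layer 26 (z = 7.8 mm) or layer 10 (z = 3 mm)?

Layer 26 (z = 7.8): the cube (footprint 9.5×26.5) is included at this height (area 251.75 mm²); the cube at (15, -3.5) is not intersected at this z (z outside [-1, 7.5]); the sphere at (3.5, 5) does not reach this height (|z−center|=9.800 > r=9); After the difference (first − rest): none of the subtracted shapes is present at this height, so the 9.5×26.5 cube is unchanged — area = 251.75 mm²; (whole slice rotated 5° about Z — lengths, areas and connectivity unchanged). So its area = 251.75 mm². Layer 10 (z = 3): the cube (footprint 9.5×26.5) is included at this height (area 251.75 mm²); the cube at (15, -3.5) is present — its section is the full 7.5×11 rectangle (area 82.50 mm²); the r=9 sphere at (3.5, 5) contributes a regular 12-gon of circumradius √(9²−5²) = 7.483 (area = (12/2)·7.483²·sin(360°/12) = 168.00 mm²); After the difference (first − rest): starting from the 9.5×26.5 cube (251.75 mm²), the 7.5×11 cube at (15, -3.5) misses the remaining region (no effect); the r=9 sphere at (3.5, 5) partially overlaps it — only the 109.96 mm² overlap (of its 168.00 mm²) is removed, clipping the outline — area = 141.79 mm²; (whole slice rotated 5° about Z — lengths, areas and connectivity unchanged). So its area = 141.79 mm². Layer 26 is larger (251.75 vs 141.79 mm²).

layer 26 (z = 7.8 mm)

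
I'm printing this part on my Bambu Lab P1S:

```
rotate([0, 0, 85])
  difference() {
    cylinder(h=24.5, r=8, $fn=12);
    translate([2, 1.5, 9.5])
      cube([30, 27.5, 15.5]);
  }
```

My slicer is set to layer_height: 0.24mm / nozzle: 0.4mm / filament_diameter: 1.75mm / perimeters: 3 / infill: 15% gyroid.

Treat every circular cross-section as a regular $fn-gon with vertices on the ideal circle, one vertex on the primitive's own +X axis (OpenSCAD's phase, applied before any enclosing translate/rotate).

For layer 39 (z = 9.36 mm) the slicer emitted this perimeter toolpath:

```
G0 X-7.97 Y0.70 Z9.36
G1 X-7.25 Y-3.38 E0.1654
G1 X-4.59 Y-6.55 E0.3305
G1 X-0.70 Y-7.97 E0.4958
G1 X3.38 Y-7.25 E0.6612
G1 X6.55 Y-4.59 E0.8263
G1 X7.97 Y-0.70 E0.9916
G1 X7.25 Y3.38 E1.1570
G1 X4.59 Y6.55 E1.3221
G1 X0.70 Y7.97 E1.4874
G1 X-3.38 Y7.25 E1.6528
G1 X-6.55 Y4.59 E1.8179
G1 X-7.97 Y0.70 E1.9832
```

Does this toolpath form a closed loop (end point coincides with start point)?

Start point (G0): (-7.97, 0.70). End point (last G1): the path returns to the start — closed.

yes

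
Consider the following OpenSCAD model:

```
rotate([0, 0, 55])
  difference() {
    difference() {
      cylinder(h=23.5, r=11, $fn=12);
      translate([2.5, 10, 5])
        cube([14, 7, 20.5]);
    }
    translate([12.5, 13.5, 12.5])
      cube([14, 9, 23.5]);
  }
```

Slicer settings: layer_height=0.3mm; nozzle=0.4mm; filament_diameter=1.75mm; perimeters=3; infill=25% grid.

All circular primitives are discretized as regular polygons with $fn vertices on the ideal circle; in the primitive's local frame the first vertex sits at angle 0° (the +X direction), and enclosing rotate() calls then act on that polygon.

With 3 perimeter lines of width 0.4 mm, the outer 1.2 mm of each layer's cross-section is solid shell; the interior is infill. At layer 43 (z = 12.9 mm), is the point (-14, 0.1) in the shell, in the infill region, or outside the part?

outside

At z = 12.9 mm: the r=11 cylinder gives a regular 12-gon of circumradius 11 (constant along its height); the cube at (2.5, 10) is present — its section is the full 14×7 rectangle; Taking the first minus the rest: starting from the r=11 cylinder, the 14×7 cube at (2.5, 10) partially overlaps it — only the 0.20 mm² overlap (of its 98.00 mm²) is removed, clipping the outline — 1 connected region; the cube at (12.5, 13.5) is present — its section is the full 14×9 rectangle; Subtracting the remaining from the first: starting from the result so far, the 14×9 cube at (12.5, 13.5) misses the remaining region (no effect) — 1 connected region; (whole slice rotated 55° about Z — lengths, areas and connectivity unchanged). Overall, the cross-section is a single solid region. Undo the 55° rotation: the query point maps to (-7.948, 11.525) in the un-rotated model frame. The nearest boundary edge runs (-9.53, 5.50)→(-5.50, 9.53); distance from the point to it = 3.14 mm. The point is not inside any of the regions above, so it lies outside the cross-section (3.14 mm from the nearest boundary).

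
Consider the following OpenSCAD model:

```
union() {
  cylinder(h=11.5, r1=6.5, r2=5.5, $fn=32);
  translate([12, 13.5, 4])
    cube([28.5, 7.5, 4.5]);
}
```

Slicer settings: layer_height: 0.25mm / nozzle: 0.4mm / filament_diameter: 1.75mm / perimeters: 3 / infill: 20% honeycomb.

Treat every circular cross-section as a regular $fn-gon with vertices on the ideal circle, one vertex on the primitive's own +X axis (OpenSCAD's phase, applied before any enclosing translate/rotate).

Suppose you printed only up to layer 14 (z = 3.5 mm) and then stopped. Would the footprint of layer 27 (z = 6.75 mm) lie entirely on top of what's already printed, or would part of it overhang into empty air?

part overhangs

Compare the two slices. At z = 3.5: the cone contributes a regular 32-gon of circumradius 6.196 (interpolated between r1=6.5 and r2=5.5 at t=0.304) (area = (32/2)·6.196²·sin(360°/32) = 119.82 mm²); the cube at (12, 13.5) is not intersected at this z (z outside [4, 8.5]); Combining (union): only the cone is present, so the union is just that shape — area = 119.82 mm². At z = 6.75: the cone contributes a regular 32-gon of circumradius 5.913 (interpolated between r1=6.5 and r2=5.5 at t=0.587) (area = (32/2)·5.913²·sin(360°/32) = 109.14 mm²); the 28.5×7.5 cube at (12, 13.5) contributes its full rectangle (area 213.75 mm²); Merging all regions: the 2 present regions are separate (no shared area or edge), so areas and boundary lengths simply add and each stays a separate island — area = 322.89 mm². Checking containment: at z = 6.75 the cross-section extends beyond the z = 3.5 cross-section by about 213.75 mm².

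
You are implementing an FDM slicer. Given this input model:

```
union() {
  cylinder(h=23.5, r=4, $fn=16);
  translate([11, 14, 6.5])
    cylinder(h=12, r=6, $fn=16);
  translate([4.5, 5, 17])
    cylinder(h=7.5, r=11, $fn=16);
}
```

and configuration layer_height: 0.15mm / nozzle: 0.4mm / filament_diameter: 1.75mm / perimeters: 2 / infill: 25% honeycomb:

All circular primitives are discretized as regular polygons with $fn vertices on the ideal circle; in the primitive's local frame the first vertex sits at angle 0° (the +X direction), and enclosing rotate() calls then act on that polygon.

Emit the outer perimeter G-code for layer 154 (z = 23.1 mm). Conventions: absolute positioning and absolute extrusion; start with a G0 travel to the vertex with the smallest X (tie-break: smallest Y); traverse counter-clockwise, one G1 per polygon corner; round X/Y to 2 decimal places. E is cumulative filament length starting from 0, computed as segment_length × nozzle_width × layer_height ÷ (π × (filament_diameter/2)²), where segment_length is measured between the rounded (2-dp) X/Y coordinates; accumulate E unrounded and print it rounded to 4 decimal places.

At z = 23.1 mm: the r=4 cylinder gives a regular 16-gon of circumradius 4 (constant along its height); the cylinder at (11, 14) is absent (z outside [6.5, 18.5]); the r=11 cylinder at (4.5, 5) contributes a regular 16-gon of circumradius 11; Merging all regions: the r=4 cylinder lies entirely inside the r=11 cylinder at (4.5, 5), so the union is just the r=11 cylinder at (4.5, 5) — 1 connected region. The outline is a single polygon with 16 vertices. Extrusion per mm of travel: 0.4 × 0.15 / (π × 0.875²) = 0.024945. Accumulating E over each segment gives final E = 1.7129.

G0 X-6.50 Y5.00 Z23.10
G1 X-5.66 Y0.79 E0.1071
G1 X-3.28 Y-2.78 E0.2141
G1 X0.29 Y-5.16 E0.3211
G1 X4.50 Y-6.00 E0.4282
G1 X8.71 Y-5.16 E0.5353
G1 X12.28 Y-2.78 E0.6424
G1 X14.66 Y0.79 E0.7494
G1 X15.50 Y5.00 E0.8565
G1 X14.66 Y9.21 E0.9636
G1 X12.28 Y12.78 E1.0706
G1 X8.71 Y15.16 E1.1776
G1 X4.50 Y16.00 E1.2847
G1 X0.29 Y15.16 E1.3918
G1 X-3.28 Y12.78 E1.4988
G1 X-5.66 Y9.21 E1.6059
G1 X-6.50 Y5.00 E1.7129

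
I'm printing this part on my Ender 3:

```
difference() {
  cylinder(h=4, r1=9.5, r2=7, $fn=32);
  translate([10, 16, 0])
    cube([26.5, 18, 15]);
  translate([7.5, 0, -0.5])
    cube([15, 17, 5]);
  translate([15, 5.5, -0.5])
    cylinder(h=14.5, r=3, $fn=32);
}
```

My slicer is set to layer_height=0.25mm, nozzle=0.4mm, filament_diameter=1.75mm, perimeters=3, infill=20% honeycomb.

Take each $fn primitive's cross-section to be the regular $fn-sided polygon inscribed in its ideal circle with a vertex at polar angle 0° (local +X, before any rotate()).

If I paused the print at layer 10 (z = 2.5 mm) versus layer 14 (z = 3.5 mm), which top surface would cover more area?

Layer 10 (z = 2.5): the cone (r1=9.5→r2=7) has section circumradius 7.938 here — a regular 32-gon (area = (32/2)·7.938²·sin(360°/32) = 196.66 mm²); the cube at (10, 16) (footprint 26.5×18) is included at this height (area 477.00 mm²); the cube at (7.5, 0) (footprint 15×17) is included at this height (area 255.00 mm²); the cylinder at (15, 5.5): section is a regular 32-gon, circumradius r=3 (area = (32/2)·3.000²·sin(360°/32) = 28.09 mm²); After the difference (first − rest): starting from the cone (196.66 mm²), the 26.5×18 cube at (10, 16) misses the remaining region (no effect); the 15×17 cube at (7.5, 0) partially overlaps it — only the 0.69 mm² overlap (of its 255.00 mm²) is removed, clipping the outline; the r=3 cylinder at (15, 5.5) misses the remaining region (no effect) — area = 195.97 mm². So its area = 195.97 mm². Layer 14 (z = 3.5): the cone (r1=9.5→r2=7) has section circumradius 7.312 here — a regular 32-gon (area = (32/2)·7.312²·sin(360°/32) = 166.91 mm²); the 26.5×18 cube at (10, 16) contributes its full rectangle (area 477.00 mm²); the cube at (7.5, 0) (footprint 15×17) is included at this height (area 255.00 mm²); the r=3 cylinder at (15, 5.5) gives a regular 32-gon of circumradius 3 (constant along its height) (area = (32/2)·3.000²·sin(360°/32) = 28.09 mm²); Subtracting the remaining from the first: starting from the cone (166.91 mm²), the 26.5×18 cube at (10, 16) misses the remaining region (no effect); the 15×17 cube at (7.5, 0) misses the remaining region (no effect); the r=3 cylinder at (15, 5.5) misses the remaining region (no effect) — area = 166.91 mm². So its area = 166.91 mm². Layer 10 is larger (195.97 vs 166.91 mm²).

layer 10 (z = 2.5 mm)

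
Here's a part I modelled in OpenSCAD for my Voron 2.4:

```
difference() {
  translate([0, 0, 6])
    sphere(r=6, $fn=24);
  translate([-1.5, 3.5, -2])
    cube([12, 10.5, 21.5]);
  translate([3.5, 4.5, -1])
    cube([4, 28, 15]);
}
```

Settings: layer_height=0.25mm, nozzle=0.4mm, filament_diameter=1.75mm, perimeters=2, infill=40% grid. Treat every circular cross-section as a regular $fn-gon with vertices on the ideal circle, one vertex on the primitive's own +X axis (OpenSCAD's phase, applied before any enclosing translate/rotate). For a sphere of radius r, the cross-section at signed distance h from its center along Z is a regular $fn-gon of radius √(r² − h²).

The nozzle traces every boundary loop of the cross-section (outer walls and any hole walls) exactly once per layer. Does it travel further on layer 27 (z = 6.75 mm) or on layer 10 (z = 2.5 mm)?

layer 27 (z = 6.75 mm)

Layer 27 (z = 6.75): the r=6 sphere contributes a regular 24-gon of circumradius √(6²−0.75²) = 5.953 (perimeter = 2·24·5.953·sin(180°/24) = 37.30 mm); the cube at (-1.5, 3.5) (footprint 12×10.5) is included at this height (perimeter 45.00 mm); the 4×28 cube at (3.5, 4.5) contributes its full rectangle (perimeter 64.00 mm); After the difference (first − rest): starting from the r=6 sphere, the 12×10.5 cube at (-1.5, 3.5) partially overlaps it — only the 11.61 mm² overlap (of its 126.00 mm²) is removed, clipping the outline; the 4×28 cube at (3.5, 4.5) misses the remaining region (no effect) — boundary = 38.74 mm. So its perimeter = 38.74 mm. Layer 10 (z = 2.5): the r=6 sphere contributes a regular 24-gon of circumradius √(6²−3.5²) = 4.873 (perimeter = 2·24·4.873·sin(180°/24) = 30.53 mm); the cube at (-1.5, 3.5) (footprint 12×10.5) is included at this height (perimeter 45.00 mm); the 4×28 cube at (3.5, 4.5) contributes its full rectangle (perimeter 64.00 mm); Taking the first minus the rest: starting from the r=6 sphere, the 12×10.5 cube at (-1.5, 3.5) partially overlaps it — only the 5.00 mm² overlap (of its 126.00 mm²) is removed, clipping the outline; the 4×28 cube at (3.5, 4.5) misses the remaining region (no effect) — boundary = 31.26 mm. So its perimeter = 31.26 mm. Layer 27 is larger (38.74 vs 31.26 mm).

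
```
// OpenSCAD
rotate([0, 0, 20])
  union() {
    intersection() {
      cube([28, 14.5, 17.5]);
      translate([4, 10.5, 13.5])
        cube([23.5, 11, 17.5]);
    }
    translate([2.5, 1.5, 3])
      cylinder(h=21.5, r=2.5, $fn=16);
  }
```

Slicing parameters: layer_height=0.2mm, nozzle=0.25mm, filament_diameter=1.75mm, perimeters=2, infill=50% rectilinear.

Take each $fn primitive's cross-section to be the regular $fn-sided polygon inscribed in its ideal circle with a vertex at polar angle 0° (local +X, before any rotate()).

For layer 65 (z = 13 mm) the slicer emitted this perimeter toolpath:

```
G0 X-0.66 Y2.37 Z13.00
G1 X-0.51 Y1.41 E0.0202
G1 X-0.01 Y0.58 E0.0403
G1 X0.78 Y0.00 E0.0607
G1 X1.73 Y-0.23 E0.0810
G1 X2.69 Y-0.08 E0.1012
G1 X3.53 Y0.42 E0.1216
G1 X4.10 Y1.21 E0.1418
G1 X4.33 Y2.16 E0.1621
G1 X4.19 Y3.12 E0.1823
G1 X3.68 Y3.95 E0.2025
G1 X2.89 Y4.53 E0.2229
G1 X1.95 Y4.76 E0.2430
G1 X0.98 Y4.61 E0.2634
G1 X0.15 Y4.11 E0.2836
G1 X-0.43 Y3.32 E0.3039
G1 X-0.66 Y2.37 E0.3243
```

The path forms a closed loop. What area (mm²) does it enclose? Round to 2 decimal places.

19.11 mm²

Apply the shoelace formula to the sequence of (X, Y) vertices; enclosed area = 19.11 mm².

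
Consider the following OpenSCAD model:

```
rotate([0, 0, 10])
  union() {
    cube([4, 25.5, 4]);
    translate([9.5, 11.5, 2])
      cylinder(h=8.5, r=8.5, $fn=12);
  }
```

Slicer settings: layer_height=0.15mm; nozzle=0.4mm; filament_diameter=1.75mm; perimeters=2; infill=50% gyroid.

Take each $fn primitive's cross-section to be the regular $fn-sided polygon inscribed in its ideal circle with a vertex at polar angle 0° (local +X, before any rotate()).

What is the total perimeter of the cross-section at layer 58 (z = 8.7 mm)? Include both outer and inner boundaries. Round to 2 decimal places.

52.80 mm

At z = 8.7 mm: the cube does not reach this height (z outside [0, 4]); the r=8.5 cylinder at (9.5, 11.5) contributes a regular 12-gon of circumradius 8.5 (perimeter = 2·12·8.500·sin(180°/12) = 52.80 mm); Merging all regions: only the r=8.5 cylinder at (9.5, 11.5) is present, so the union is just that shape — boundary = 52.80 mm; (rotated 10° about Z; rotation is an isometry so areas/perimeters/island counts are preserved). Overall, the cross-section is a single solid region. Total boundary length (outer) = 52.80 mm.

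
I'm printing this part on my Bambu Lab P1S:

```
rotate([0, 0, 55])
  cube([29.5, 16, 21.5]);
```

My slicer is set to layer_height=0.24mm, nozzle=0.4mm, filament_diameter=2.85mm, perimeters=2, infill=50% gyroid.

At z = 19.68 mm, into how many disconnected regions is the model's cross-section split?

At z = 19.68 mm: the cube (footprint 29.5×16) is included at this height; (whole slice rotated 55° about Z — lengths, areas and connectivity unchanged). The result has 1 disconnected region.

1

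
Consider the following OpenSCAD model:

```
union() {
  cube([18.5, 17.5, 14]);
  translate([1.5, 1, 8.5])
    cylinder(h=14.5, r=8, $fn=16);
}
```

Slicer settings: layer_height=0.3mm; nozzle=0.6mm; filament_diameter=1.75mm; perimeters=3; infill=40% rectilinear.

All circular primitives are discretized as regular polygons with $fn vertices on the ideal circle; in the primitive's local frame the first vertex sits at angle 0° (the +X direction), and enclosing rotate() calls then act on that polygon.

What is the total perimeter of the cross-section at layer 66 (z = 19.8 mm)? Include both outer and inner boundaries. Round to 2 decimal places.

49.94 mm

At z = 19.8 mm: the cube is not intersected at this z (z outside [0, 14]); the cylinder at (1.5, 1): section is a regular 16-gon, circumradius r=8 (perimeter = 2·16·8.000·sin(180°/16) = 49.94 mm); Merging all regions: only the r=8 cylinder at (1.5, 1) is present, so the union is just that shape — boundary = 49.94 mm. Overall, the cross-section is a single solid region. Total boundary length (outer) = 49.94 mm.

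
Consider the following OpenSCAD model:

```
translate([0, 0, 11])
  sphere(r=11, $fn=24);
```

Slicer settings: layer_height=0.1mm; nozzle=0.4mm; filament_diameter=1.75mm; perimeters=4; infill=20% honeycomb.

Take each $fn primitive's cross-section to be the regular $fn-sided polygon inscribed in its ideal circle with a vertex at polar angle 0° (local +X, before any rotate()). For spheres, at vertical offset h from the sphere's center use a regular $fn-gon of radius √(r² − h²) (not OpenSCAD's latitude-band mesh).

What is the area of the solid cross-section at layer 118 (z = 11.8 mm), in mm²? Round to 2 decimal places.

At z = 11.8 mm: the r=11 sphere contributes a regular 24-gon of circumradius √(11²−0.8²) = 10.971 (area = (24/2)·10.971²·sin(360°/24) = 373.82 mm²). Overall, the cross-section is a single solid region. Net area = 373.82 mm².

373.82 mm²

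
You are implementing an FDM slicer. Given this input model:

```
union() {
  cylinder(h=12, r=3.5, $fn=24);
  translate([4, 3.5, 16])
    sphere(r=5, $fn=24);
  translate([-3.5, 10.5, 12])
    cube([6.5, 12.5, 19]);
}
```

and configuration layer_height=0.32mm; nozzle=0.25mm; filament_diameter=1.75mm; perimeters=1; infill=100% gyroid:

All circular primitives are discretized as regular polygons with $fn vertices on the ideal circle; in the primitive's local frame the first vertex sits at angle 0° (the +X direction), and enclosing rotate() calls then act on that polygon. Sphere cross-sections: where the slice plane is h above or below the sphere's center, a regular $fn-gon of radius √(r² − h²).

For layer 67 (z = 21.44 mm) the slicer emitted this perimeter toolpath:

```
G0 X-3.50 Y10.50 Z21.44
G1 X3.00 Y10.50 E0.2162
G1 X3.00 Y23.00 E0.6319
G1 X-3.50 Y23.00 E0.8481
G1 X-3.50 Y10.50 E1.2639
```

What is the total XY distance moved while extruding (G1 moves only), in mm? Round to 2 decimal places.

38.00 mm

Sum the Euclidean lengths of each G1 segment: total = 38.00 mm.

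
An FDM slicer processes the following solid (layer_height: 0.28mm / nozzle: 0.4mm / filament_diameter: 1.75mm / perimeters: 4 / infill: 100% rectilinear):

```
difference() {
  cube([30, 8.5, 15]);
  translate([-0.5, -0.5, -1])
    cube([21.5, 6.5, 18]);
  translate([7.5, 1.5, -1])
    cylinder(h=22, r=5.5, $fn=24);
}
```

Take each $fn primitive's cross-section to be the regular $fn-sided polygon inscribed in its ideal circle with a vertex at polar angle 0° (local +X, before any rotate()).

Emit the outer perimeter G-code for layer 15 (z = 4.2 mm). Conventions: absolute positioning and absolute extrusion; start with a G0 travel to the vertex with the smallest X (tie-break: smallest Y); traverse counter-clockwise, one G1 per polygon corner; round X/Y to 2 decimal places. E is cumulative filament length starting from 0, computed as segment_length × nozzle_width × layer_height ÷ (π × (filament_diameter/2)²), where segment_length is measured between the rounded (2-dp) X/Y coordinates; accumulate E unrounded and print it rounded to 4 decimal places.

G0 X0.00 Y6.00 Z4.20
G1 X4.41 Y6.00 E0.2053
G1 X4.75 Y6.26 E0.2253
G1 X6.08 Y6.81 E0.2923
G1 X7.50 Y7.00 E0.3590
G1 X8.92 Y6.81 E0.4257
G1 X10.25 Y6.26 E0.4927
G1 X10.59 Y6.00 E0.5127
G1 X21.00 Y6.00 E0.9974
G1 X21.00 Y0.00 E1.2768
G1 X30.00 Y0.00 E1.6959
G1 X30.00 Y8.50 E2.0917
G1 X0.00 Y8.50 E3.4886
G1 X0.00 Y6.00 E3.6050

At z = 4.2 mm: the cube is present — its section is the full 30×8.5 rectangle; the cube at (-0.5, -0.5) (footprint 21.5×6.5) is included at this height; the r=5.5 cylinder at (7.5, 1.5) gives a regular 24-gon of circumradius 5.5 (constant along its height); Subtracting the remaining from the first: starting from the 30×8.5 cube, the 21.5×6.5 cube at (-0.5, -0.5) partially overlaps it — only the 126.00 mm² overlap (of its 139.75 mm²) is removed, clipping the outline; the r=5.5 cylinder at (7.5, 1.5) partially overlaps it — only the 4.10 mm² overlap (of its 93.95 mm²) is removed, clipping the outline — 1 connected region. The outline is a single polygon with 13 vertices. Extrusion per mm of travel: 0.4 × 0.28 / (π × 0.875²) = 0.046564. Accumulating E over each segment gives final E = 3.6050.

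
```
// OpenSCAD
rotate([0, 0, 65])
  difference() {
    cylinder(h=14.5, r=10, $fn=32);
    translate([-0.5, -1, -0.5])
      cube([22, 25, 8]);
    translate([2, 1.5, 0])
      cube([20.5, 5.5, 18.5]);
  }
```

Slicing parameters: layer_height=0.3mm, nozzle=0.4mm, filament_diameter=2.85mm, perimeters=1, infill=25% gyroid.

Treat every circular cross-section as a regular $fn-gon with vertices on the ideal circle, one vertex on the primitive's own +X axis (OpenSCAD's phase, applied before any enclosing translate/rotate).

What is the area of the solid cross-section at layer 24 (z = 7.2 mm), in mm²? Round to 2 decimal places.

218.67 mm²

At z = 7.2 mm: the r=10 cylinder contributes a regular 32-gon of circumradius 10 (area = (32/2)·10.000²·sin(360°/32) = 312.14 mm²); the 22×25 cube at (-0.5, -1) contributes its full rectangle (area 550.00 mm²); the 20.5×5.5 cube at (2, 1.5) contributes its full rectangle (area 112.75 mm²); Taking the first minus the rest: starting from the r=10 cylinder (312.14 mm²), the 22×25 cube at (-0.5, -1) partially overlaps it — only the 93.47 mm² overlap (of its 550.00 mm²) is removed, clipping the outline; the 20.5×5.5 cube at (2, 1.5) misses the remaining region (no effect) — area = 218.67 mm²; (rotated 65° about Z; rotation is an isometry so areas/perimeters/island counts are preserved). Overall, the cross-section is a single solid region. Net area = 218.67 mm².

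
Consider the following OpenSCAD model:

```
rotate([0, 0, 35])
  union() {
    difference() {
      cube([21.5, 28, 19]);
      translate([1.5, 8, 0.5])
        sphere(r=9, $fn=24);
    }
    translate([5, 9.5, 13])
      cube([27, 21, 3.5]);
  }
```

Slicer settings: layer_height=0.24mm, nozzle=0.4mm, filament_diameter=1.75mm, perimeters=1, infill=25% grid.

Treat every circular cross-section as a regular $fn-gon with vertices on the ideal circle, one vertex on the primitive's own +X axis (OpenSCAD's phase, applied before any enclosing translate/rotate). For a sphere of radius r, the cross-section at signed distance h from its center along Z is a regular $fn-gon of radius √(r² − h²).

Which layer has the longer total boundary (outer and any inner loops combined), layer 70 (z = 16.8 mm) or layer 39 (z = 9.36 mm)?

Layer 70 (z = 16.8): the cube (footprint 21.5×28) is included at this height (perimeter 99.00 mm); the sphere at (1.5, 8) is absent (|z−center|=16.300 > r=9); Taking the first minus the rest: none of the subtracted shapes is present at this height, so the 21.5×28 cube is unchanged — boundary = 99.00 mm; the cube at (5, 9.5) is not intersected at this z (z outside [13, 16.5]); Combining (union): only the result so far is present, so the union is just that shape — boundary = 99.00 mm; (whole slice rotated 35° about Z — lengths, areas and connectivity unchanged). So its perimeter = 99.00 mm. Layer 39 (z = 9.36): the cube (footprint 21.5×28) is included at this height (perimeter 99.00 mm); the r=9 sphere at (1.5, 8) slices to a regular 24-gon of circumradius 1.581 (√(r²−h²) with h=8.86 from center) (perimeter = 2·24·1.581·sin(180°/24) = 9.91 mm); Taking the first minus the rest: starting from the 21.5×28 cube, the r=9 sphere at (1.5, 8) partially overlaps it — only the 7.72 mm² overlap (of its 7.77 mm²) is removed, clipping the outline — boundary = 106.99 mm; the cube at (5, 9.5) does not reach this height (z outside [13, 16.5]); Combining (union): only that combined region is present, so the union is just that shape — boundary = 106.99 mm; (rotated 35° about Z; rotation is an isometry so areas/perimeters/island counts are preserved). So its perimeter = 106.99 mm. Layer 39 is larger (106.99 vs 99.00 mm).

layer 39 (z = 9.36 mm)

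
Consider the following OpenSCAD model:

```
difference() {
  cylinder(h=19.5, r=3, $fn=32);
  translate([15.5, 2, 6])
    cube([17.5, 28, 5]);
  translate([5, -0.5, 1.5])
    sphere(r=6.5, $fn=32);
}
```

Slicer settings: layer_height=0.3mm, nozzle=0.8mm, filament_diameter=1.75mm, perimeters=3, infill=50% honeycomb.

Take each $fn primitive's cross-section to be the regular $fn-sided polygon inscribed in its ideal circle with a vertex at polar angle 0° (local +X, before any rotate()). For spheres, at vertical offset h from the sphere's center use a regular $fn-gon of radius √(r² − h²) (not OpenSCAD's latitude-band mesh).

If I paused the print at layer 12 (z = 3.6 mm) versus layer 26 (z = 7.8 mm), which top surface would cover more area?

Layer 12 (z = 3.6): the cylinder: section is a regular 32-gon, circumradius r=3 (area = (32/2)·3.000²·sin(360°/32) = 28.09 mm²); the cube at (15.5, 2) is not intersected at this z (z outside [6, 11]); the sphere at (5, -0.5): section is a regular 32-gon, circumradius = √(r²−h²) = √(6.5²−2.1²) = 6.151 (area = (32/2)·6.151²·sin(360°/32) = 118.12 mm²); After the difference (first − rest): starting from the r=3 cylinder (28.09 mm²), the r=6.5 sphere at (5, -0.5) partially overlaps it — only the 19.15 mm² overlap (of its 118.12 mm²) is removed, clipping the outline — area = 8.94 mm². So its area = 8.94 mm². Layer 26 (z = 7.8): the r=3 cylinder contributes a regular 32-gon of circumradius 3 (area = (32/2)·3.000²·sin(360°/32) = 28.09 mm²); the cube at (15.5, 2) is present — its section is the full 17.5×28 rectangle (area 490.00 mm²); the r=6.5 sphere at (5, -0.5) contributes a regular 32-gon of circumradius √(6.5²−6.3²) = 1.600 (area = (32/2)·1.600²·sin(360°/32) = 7.99 mm²); Subtracting the remaining from the first: starting from the r=3 cylinder (28.09 mm²), the 17.5×28 cube at (15.5, 2) misses the remaining region (no effect); the r=6.5 sphere at (5, -0.5) misses the remaining region (no effect) — area = 28.09 mm². So its area = 28.09 mm². Layer 26 is larger (28.09 vs 8.94 mm²).

layer 26 (z = 7.8 mm)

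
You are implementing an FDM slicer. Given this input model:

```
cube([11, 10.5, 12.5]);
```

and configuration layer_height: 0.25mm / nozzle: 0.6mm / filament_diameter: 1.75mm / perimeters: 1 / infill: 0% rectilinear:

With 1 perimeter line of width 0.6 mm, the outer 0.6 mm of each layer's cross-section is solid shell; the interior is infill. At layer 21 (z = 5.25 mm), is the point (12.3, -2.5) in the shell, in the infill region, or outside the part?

outside

At z = 5.25 mm: the 11×10.5 cube contributes its full rectangle. Overall, the cross-section is a single solid region. The nearest boundary edge runs (0.00, 0.00)→(11.00, 0.00); distance from the point to it = 2.82 mm. The point is not inside any of the regions above, so it lies outside the cross-section (2.82 mm from the nearest boundary).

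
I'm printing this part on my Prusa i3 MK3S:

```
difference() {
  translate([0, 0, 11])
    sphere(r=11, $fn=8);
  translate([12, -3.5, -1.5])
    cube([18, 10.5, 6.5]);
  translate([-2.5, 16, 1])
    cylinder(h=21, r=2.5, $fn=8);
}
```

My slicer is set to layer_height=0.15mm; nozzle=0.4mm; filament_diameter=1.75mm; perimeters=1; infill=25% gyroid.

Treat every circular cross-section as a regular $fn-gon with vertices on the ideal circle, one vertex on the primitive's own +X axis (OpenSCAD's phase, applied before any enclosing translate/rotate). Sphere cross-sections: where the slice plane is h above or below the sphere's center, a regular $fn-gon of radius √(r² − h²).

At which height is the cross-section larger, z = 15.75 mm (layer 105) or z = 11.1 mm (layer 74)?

layer 74 (z = 11.1 mm)

Layer 105 (z = 15.75): the r=11 sphere contributes a regular 8-gon of circumradius √(11²−4.75²) = 9.922 (area = (8/2)·9.922²·sin(360°/8) = 278.42 mm²); the cube at (12, -3.5) is not intersected at this z (z outside [-1.5, 5]); the r=2.5 cylinder at (-2.5, 16) contributes a regular 8-gon of circumradius 2.5 (area = (8/2)·2.500²·sin(360°/8) = 17.68 mm²); Subtracting the remaining from the first: starting from the r=11 sphere (278.42 mm²), the r=2.5 cylinder at (-2.5, 16) misses the remaining region (no effect) — area = 278.42 mm². So its area = 278.42 mm². Layer 74 (z = 11.1): the r=11 sphere contributes a regular 8-gon of circumradius √(11²−0.1²) = 11.000 (area = (8/2)·11.000²·sin(360°/8) = 342.21 mm²); the cube at (12, -3.5) does not reach this height (z outside [-1.5, 5]); the cylinder at (-2.5, 16): section is a regular 8-gon, circumradius r=2.5 (area = (8/2)·2.500²·sin(360°/8) = 17.68 mm²); Subtracting the remaining from the first: starting from the r=11 sphere (342.21 mm²), the r=2.5 cylinder at (-2.5, 16) misses the remaining region (no effect) — area = 342.21 mm². So its area = 342.21 mm². Layer 74 is larger (342.21 vs 278.42 mm²).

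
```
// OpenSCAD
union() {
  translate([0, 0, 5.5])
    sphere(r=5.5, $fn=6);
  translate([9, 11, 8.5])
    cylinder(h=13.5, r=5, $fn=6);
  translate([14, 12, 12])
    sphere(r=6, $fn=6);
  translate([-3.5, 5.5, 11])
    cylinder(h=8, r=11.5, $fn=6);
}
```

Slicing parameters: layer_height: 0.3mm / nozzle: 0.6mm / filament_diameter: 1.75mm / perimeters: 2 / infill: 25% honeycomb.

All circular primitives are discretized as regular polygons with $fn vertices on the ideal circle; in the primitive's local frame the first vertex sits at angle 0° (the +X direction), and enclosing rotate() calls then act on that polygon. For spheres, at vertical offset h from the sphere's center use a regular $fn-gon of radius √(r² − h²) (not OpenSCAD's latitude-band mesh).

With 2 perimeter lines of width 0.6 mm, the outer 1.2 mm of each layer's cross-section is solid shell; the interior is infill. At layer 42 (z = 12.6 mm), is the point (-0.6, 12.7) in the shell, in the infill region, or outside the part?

infill

At z = 12.6 mm: the sphere does not reach this height (|z−center|=7.100 > r=5.5); the cylinder at (9, 11): section is a regular 6-gon, circumradius r=5; the r=6 sphere at (14, 12) contributes a regular 6-gon of circumradius √(6²−0.6²) = 5.970; the cylinder at (-3.5, 5.5): section is a regular 6-gon, circumradius r=11.5; Taking the union: the regions partially overlap (shared area 33.26 mm²), so overlapping operands fuse into one piece — 1 connected region. Overall, the cross-section is a single solid region. The nearest boundary edge runs (-9.25, 15.46)→(2.25, 15.46); distance from the point to it = 2.76 mm. The point is inside the cross-section and 2.76 mm from the nearest boundary — more than the 1.2 mm shell width (2 × 0.6), so it's in the infill interior.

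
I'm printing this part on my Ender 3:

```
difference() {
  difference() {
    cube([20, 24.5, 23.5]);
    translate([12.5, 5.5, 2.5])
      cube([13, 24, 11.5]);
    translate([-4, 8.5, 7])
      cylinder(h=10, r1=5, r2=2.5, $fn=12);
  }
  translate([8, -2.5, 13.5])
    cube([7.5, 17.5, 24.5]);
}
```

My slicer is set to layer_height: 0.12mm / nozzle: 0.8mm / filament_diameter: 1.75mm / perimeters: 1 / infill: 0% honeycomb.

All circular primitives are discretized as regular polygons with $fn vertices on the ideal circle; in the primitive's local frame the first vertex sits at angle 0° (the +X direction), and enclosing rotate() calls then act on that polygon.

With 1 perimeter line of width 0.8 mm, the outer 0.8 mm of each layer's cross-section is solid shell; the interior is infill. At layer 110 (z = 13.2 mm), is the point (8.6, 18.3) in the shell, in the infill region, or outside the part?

At z = 13.2 mm: the 20×24.5 cube contributes its full rectangle; the cube at (12.5, 5.5) is present — its section is the full 13×24 rectangle; the cone at (-4, 8.5) contributes a regular 12-gon of circumradius 3.450 (interpolated between r1=5 and r2=2.5 at t=0.620); After the difference (first − rest): starting from the 20×24.5 cube, the 13×24 cube at (12.5, 5.5) partially overlaps it — only the 142.50 mm² overlap (of its 312.00 mm²) is removed, clipping the outline; the cone at (-4, 8.5) misses the remaining region (no effect) — 1 connected region; the cube at (8, -2.5) is not intersected at this z (z outside [13.5, 38]); Subtracting the remaining from the first: none of the subtracted shapes is present at this height, so that combined region is unchanged — 1 connected region. Overall, the cross-section is a single solid region. The nearest boundary edge runs (12.50, 24.50)→(12.50, 5.50); distance from the point to it = 3.90 mm. The point is inside the cross-section and 3.90 mm from the nearest boundary — more than the 0.8 mm shell width (1 × 0.8), so it's in the infill interior.

infill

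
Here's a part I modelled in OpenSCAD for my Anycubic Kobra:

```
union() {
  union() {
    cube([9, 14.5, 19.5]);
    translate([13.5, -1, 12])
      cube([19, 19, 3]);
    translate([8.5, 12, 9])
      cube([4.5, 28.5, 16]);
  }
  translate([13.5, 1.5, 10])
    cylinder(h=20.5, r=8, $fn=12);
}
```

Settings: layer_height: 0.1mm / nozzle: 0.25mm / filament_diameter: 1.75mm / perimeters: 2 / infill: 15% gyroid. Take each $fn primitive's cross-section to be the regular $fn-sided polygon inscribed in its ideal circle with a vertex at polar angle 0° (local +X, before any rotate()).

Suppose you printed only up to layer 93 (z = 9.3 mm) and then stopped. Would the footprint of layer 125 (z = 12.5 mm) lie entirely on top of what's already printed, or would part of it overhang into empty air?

part overhangs

Compare the two slices. At z = 9.3: the cube (footprint 9×14.5) is included at this height (area 130.50 mm²); the cube at (13.5, -1) is absent (z outside [12, 15]); the cube at (8.5, 12) (footprint 4.5×28.5) is included at this height (area 128.25 mm²); Combining (union): the regions partially overlap — summed areas 258.75 mm² minus the doubly-counted overlap 1.25 mm² gives 257.50 mm² — area = 257.50 mm²; the cylinder at (13.5, 1.5) is absent (z outside [10, 30.5]); Combining (union): only the result so far is present, so the union is just that shape — area = 257.50 mm². At z = 12.5: the 9×14.5 cube contributes its full rectangle (area 130.50 mm²); the 19×19 cube at (13.5, -1) contributes its full rectangle (area 361.00 mm²); the cube at (8.5, 12) (footprint 4.5×28.5) is included at this height (area 128.25 mm²); Taking the union: the regions partially overlap — summed areas 619.75 mm² minus the doubly-counted overlap 1.25 mm² gives 618.50 mm² — area = 618.50 mm²; the r=8 cylinder at (13.5, 1.5) contributes a regular 12-gon of circumradius 8 (area = (12/2)·8.000²·sin(360°/12) = 192.00 mm²); Taking the union: the regions partially overlap — summed areas 810.50 mm² minus the doubly-counted overlap 86.92 mm² gives 723.58 mm² — area = 723.58 mm². Checking containment: at z = 12.5 the cross-section extends beyond the z = 9.3 cross-section by about 466.08 mm².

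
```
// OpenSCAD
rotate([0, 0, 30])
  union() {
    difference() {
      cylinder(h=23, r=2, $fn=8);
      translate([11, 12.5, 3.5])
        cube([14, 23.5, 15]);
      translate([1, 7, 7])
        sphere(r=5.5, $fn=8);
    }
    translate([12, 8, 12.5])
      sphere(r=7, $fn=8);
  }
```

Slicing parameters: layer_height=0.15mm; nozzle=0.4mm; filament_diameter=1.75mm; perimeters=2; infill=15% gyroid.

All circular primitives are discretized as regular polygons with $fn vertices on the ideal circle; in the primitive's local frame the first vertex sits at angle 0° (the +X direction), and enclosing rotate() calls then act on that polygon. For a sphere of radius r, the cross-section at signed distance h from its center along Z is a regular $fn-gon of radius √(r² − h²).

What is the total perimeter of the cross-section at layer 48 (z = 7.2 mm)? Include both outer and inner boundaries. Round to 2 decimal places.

At z = 7.2 mm: the r=2 cylinder gives a regular 8-gon of circumradius 2 (constant along its height) (perimeter = 2·8·2.000·sin(180°/8) = 12.25 mm); the cube at (11, 12.5) is present — its section is the full 14×23.5 rectangle (perimeter 75.00 mm); the r=5.5 sphere at (1, 7) slices to a regular 8-gon of circumradius 5.496 (√(r²−h²) with h=0.2 from center) (perimeter = 2·8·5.496·sin(180°/8) = 33.65 mm); Taking the first minus the rest: starting from the r=2 cylinder, the 14×23.5 cube at (11, 12.5) misses the remaining region (no effect); the r=5.5 sphere at (1, 7) partially overlaps it — only the 0.09 mm² overlap (of its 85.45 mm²) is removed, clipping the outline — boundary = 12.25 mm; the sphere at (12, 8): section is a regular 8-gon, circumradius = √(r²−h²) = √(7²−5.3²) = 4.573 (perimeter = 2·8·4.573·sin(180°/8) = 28.00 mm); Merging all regions: the 2 present regions are separate (no shared area or edge), so areas and boundary lengths simply add and each stays a separate island — boundary = 40.24 mm; (rotated 30° about Z; rotation is an isometry so areas/perimeters/island counts are preserved). Overall, the cross-section has 2 separate islands. Total boundary length (outer) = 40.24 mm.

40.24 mm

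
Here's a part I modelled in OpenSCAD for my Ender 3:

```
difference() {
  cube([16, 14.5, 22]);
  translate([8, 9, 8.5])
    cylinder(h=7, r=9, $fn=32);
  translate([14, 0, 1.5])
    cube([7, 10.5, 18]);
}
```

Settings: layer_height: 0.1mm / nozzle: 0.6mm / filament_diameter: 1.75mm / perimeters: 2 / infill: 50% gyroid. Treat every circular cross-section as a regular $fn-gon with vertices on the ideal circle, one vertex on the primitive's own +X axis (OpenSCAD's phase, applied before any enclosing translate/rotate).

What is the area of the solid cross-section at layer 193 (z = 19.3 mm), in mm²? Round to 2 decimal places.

At z = 19.3 mm: the 16×14.5 cube contributes its full rectangle (area 232.00 mm²); the cylinder at (8, 9) is not intersected at this z (z outside [8.5, 15.5]); the 7×10.5 cube at (14, 0) contributes its full rectangle (area 73.50 mm²); Subtracting the remaining from the first: starting from the 16×14.5 cube (232.00 mm²), the 7×10.5 cube at (14, 0) partially overlaps it — only the 21.00 mm² overlap (of its 73.50 mm²) is removed, clipping the outline — area = 211.00 mm². Overall, the cross-section is a single solid region. Net area = 211.00 mm².

211.00 mm²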